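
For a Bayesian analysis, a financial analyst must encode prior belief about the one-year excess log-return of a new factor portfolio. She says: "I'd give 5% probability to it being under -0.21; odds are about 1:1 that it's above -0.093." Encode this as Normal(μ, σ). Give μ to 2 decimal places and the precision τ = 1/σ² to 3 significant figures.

μ = -0.09, τ = 198

The p-quantile of Normal(μ,σ) is μ + z_p·σ, with z_{0.05} = -1.645 and z_{0.5} = 0.
Eliminate σ: μ = (z₂·x₁ − z₁·x₂)/(z₂ − z₁) = (0·-0.21 − (-1.645)·-0.093)/1.645 = -0.09.
Then σ = (x₂ − x₁)/(z₂ − z₁) = (-0.093 − -0.21)/1.645 = 0.07.
Precision τ = 1/σ² = 1/0.07113² = 198.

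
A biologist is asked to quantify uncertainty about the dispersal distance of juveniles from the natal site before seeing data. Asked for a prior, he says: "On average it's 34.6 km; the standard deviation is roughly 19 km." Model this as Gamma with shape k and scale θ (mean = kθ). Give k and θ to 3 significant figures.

For Gamma(k, scale θ): mean = kθ, variance = kθ², so CV = 1/√k.
CV = SD/mean = 19/34.6 = 0.5491, hence k = 1/CV² = 3.32.
Then θ = mean/k = 34.6/3.32 = 10.4.

k ≈ 3.32, θ ≈ 10.4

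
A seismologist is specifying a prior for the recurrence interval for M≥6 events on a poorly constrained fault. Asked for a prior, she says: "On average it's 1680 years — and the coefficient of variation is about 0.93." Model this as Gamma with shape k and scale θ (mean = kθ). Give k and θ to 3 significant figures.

k ≈ 1.16, θ ≈ 1450

For Gamma(k, scale θ): mean = kθ, variance = kθ², so CV = 1/√k.
CV = 0.93, hence k = 1/CV² = 1.16.
Then θ = mean/k = 1680/1.16 = 1450.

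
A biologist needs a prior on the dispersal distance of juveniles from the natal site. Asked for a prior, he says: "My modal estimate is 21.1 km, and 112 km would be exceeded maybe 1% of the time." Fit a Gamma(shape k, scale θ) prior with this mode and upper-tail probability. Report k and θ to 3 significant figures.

k ≈ 2.38, θ ≈ 15.3

Gamma(k,θ) with k>1 has mode (k−1)θ, so θ = 21.1/(k−1).
Need P(X < 112) = 0.99 with θ tied to k this way. Start at k = 2, θ = 21.1: P(X<112) ≈ 0.969.
Too low — raise k to concentrate. Iterating converges to k ≈ 2.38.
Then θ = 21.1/(2.38−1) ≈ 15.3.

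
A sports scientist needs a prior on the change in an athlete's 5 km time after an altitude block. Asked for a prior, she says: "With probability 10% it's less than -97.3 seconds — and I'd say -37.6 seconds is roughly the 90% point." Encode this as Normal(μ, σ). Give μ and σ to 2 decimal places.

μ = -67.45, σ = 23.29

For Normal(μ,σ), the p-quantile is μ + z_p·σ. Here z_{0.1} = -1.282, z_{0.9} = 1.282.
So -97.3 = μ − 1.282σ and -37.6 = μ + 1.282σ.
Subtracting: σ = (-37.6 − -97.3)/(1.282 − (-1.282)) = 23.29.
Then μ = -97.3 − (-1.282)·23.29 = -67.45.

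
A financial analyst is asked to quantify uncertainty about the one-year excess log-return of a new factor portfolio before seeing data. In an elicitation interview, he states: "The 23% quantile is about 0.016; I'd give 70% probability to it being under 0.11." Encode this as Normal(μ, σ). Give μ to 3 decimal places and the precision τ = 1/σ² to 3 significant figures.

μ = 0.071, τ = 181

For Normal(μ,σ), the p-quantile is μ + z_p·σ. Here z_{0.23} = -0.7388, z_{0.7} = 0.5244.
So 0.016 = μ − 0.7388σ and 0.11 = μ + 0.5244σ.
Subtracting: σ = (0.11 − 0.016)/(0.5244 − (-0.7388)) = 0.074.
Then μ = 0.016 − (-0.7388)·0.074 = 0.071.
Precision τ = 1/σ² = 1/0.07441² = 181.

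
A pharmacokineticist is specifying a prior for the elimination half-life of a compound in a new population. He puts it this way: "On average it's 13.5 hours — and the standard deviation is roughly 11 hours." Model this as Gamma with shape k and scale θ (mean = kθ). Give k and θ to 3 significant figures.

For Gamma(k, scale θ): mean = kθ, variance = kθ², so CV = 1/√k.
CV = SD/mean = 11/13.5 = 0.8148, hence k = 1/CV² = 1.51.
Then θ = mean/k = 13.5/1.51 = 8.96.

k ≈ 1.51, θ ≈ 8.96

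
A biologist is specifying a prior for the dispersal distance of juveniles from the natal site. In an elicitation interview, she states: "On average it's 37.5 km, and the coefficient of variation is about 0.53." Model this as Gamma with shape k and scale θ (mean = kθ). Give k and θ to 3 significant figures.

k ≈ 3.56, θ ≈ 10.5

For Gamma(k, scale θ): mean = kθ, variance = kθ², so CV = 1/√k.
CV = 0.53, hence k = 1/CV² = 3.56.
Then θ = mean/k = 37.5/3.56 = 10.5.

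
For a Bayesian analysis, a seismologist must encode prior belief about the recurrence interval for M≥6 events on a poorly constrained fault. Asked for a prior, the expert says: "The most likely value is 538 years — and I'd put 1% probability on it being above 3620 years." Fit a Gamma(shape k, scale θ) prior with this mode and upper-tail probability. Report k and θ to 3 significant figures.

k ≈ 1.98, θ ≈ 548

Gamma(k,θ) with k>1 has mode (k−1)θ, so θ = 538/(k−1).
Need P(X < 3620) = 0.99 with θ tied to k this way. Start at k = 2, θ = 538: P(X<3620) ≈ 0.991.
Too high — lower k to spread out. Iterating converges to k ≈ 1.98.
Then θ = 538/(1.98−1) ≈ 548.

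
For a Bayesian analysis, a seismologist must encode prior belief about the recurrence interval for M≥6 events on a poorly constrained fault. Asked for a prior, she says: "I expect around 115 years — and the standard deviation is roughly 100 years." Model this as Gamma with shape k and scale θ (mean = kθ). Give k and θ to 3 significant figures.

For Gamma(k, scale θ): mean = kθ, variance = kθ², so CV = 1/√k.
CV = SD/mean = 100/115 = 0.8696, hence k = 1/CV² = 1.32.
Then θ = mean/k = 115/1.32 = 87.

k ≈ 1.32, θ ≈ 87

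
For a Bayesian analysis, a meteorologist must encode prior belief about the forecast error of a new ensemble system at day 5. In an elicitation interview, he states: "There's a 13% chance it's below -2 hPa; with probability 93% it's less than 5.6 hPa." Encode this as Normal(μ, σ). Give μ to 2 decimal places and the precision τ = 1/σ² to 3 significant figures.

For Normal(μ,σ), the p-quantile is μ + z_p·σ. Here z_{0.13} = -1.126, z_{0.93} = 1.476.
So -2 = μ − 1.126σ and 5.6 = μ + 1.476σ.
Subtracting: σ = (5.6 − -2)/(1.476 − (-1.126)) = 2.92.
Then μ = -2 − (-1.126)·2.92 = 1.29.
Precision τ = 1/σ² = 1/2.921² = 0.117.

μ = 1.29, τ = 0.117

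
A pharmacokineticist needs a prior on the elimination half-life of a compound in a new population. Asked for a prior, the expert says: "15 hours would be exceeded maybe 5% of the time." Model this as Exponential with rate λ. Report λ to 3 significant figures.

P(T > 15.0) = e^(−λ·15.0) = 0.05, so λ = −ln(0.05)/15.0 = 0.2.

λ ≈ 0.2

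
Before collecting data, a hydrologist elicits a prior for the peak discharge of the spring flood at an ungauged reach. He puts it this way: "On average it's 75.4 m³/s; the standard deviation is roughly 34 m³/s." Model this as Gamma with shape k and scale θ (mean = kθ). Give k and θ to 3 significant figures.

For Gamma(k, scale θ): mean = kθ, variance = kθ², so CV = 1/√k.
CV = SD/mean = 34/75.4 = 0.4509, hence k = 1/CV² = 4.92.
Then θ = mean/k = 75.4/4.92 = 15.3.

k ≈ 4.92, θ ≈ 15.3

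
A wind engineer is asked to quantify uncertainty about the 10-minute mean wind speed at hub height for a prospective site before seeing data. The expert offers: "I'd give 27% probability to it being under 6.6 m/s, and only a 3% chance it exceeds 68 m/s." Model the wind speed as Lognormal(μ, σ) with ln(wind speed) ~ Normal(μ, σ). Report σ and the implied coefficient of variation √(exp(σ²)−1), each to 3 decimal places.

If T ~ Lognormal(μ,σ) then ln T ~ Normal(μ,σ), so the p-quantile of ln T is μ + z_p·σ.
ln(6.6) = 1.887 and ln(68) = 4.22; z_{0.27} = -0.6128, z_{0.97} = 1.881.
σ = (4.22 − 1.887)/(1.881 − (-0.6128)) = 0.935.
μ = 1.887 − (-0.6128)·0.935 = 2.460.
CV = √(exp(σ²)−1) = √(exp(0.8749)−1) = 1.183.

σ ≈ 0.935, CV ≈ 1.183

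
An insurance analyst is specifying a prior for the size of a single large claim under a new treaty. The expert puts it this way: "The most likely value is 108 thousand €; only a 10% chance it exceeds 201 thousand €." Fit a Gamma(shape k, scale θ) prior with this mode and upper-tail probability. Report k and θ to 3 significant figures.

Gamma(k,θ) with k>1 has mode (k−1)θ, so θ = 108/(k−1).
Need P(X < 201) = 0.9 with θ tied to k this way. Start at k = 2, θ = 108: P(X<201) ≈ 0.555.
Too low — raise k to concentrate. Iterating converges to k ≈ 5.95.
Then θ = 108/(5.95−1) ≈ 21.8.

k ≈ 5.95, θ ≈ 21.8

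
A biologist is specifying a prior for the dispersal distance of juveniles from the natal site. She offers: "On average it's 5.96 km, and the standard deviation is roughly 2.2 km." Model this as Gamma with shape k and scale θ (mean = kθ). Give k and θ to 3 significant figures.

k ≈ 7.34, θ ≈ 0.812

For Gamma(k, scale θ): mean = kθ, variance = kθ², so CV = 1/√k.
CV = SD/mean = 2.2/5.96 = 0.3691, hence k = 1/CV² = 7.34.
Then θ = mean/k = 5.96/7.34 = 0.812.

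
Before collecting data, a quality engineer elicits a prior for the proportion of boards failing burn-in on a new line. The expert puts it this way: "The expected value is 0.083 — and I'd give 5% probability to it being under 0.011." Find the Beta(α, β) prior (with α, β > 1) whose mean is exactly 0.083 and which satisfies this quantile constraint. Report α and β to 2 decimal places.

α ≈ 1.55, β ≈ 17.16

With mean 0.083 fixed, write α = 0.083s, β = 0.917s where s = α+β.
Need P(θ < 0.011) = 0.05 under Beta(0.083s, 0.917s). Normal approximation: (q−m)/√(m(1−m)/s) ≈ z_{0.05} = -1.64, so s ≈ 0.083·0.917·(-1.64)²/(0.011−0.083)² = 39.7.
At s = 39.7: P(θ<0.011) ≈ 0.005. Adjusting to match 0.05 gives s ≈ 18.72.
So α = 0.083·18.72 ≈ 1.55, β = 0.917·18.72 ≈ 17.16.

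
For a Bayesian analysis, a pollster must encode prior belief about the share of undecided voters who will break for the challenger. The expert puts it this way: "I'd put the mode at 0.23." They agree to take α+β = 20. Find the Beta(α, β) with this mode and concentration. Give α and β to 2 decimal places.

For α,β > 1 the Beta mode is (α−1)/(α+β−2). With α+β = 20, the mode is (α−1)/18.
Set (α−1)/18 = 0.23 → α = 1 + 0.23·18 = 5.14.
β = 20 − α = 14.86.

α = 5.14, β = 14.86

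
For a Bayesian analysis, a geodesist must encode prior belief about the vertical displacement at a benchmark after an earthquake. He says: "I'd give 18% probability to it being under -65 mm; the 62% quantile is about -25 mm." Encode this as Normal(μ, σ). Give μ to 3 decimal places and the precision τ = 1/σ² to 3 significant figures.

μ = -35.009, τ = 0.000932

The p-quantile of Normal(μ,σ) is μ + z_p·σ, with z_{0.18} = -0.9154 and z_{0.62} = 0.3055.
Eliminate σ: μ = (z₂·x₁ − z₁·x₂)/(z₂ − z₁) = (0.3055·-65 − (-0.9154)·-25)/1.221 = -35.009.
Then σ = (x₂ − x₁)/(z₂ − z₁) = (-25 − -65)/1.221 = 32.764.
Precision τ = 1/σ² = 1/32.76² = 0.000932.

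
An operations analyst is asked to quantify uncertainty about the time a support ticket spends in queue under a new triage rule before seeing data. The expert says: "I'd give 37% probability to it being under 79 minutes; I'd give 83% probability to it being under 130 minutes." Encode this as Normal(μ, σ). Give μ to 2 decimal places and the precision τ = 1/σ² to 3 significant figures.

μ = 92.16, τ = 0.000636

The p-quantile of Normal(μ,σ) is μ + z_p·σ, with z_{0.37} = -0.3319 and z_{0.83} = 0.9542.
Eliminate σ: μ = (z₂·x₁ − z₁·x₂)/(z₂ − z₁) = (0.9542·79 − (-0.3319)·130)/1.286 = 92.16.
Then σ = (x₂ − x₁)/(z₂ − z₁) = (130 − 79)/1.286 = 39.66.
Precision τ = 1/σ² = 1/39.66² = 0.000636.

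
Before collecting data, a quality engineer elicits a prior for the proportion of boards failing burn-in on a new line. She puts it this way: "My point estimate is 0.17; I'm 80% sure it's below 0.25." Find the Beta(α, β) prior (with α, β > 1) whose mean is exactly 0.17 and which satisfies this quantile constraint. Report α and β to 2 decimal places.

With mean 0.17 fixed, write α = 0.17s, β = 0.83s where s = α+β.
Need P(θ < 0.25) = 0.8 under Beta(0.17s, 0.83s). Normal approximation: (q−m)/√(m(1−m)/s) ≈ z_{0.8} = 0.842, so s ≈ 0.17·0.83·(0.842)²/(0.25−0.17)² = 15.6.
At s = 15.6: P(θ<0.25) ≈ 0.815. Adjusting to match 0.8 gives s ≈ 13.00.
So α = 0.17·13.00 ≈ 2.21, β = 0.83·13.00 ≈ 10.79.

α ≈ 2.21, β ≈ 10.79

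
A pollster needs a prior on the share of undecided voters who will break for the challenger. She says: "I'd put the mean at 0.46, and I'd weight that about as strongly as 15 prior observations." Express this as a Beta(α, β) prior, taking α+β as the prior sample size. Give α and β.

Under the effective-sample-size interpretation, Beta(α, β) has prior mean α/(α+β) and prior sample size α+β.
So α+β = 15 and α/(α+β) = 0.46, giving α = 0.46·15 = 6.9 and β = 15 − 6.9 = 8.1.

α = 6.9, β = 8.1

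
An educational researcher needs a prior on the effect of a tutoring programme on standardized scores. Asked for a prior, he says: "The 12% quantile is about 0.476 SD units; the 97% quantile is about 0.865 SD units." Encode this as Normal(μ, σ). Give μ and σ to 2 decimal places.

μ = 0.63, σ = 0.13

For Normal(μ,σ), the p-quantile is μ + z_p·σ. Here z_{0.12} = -1.175, z_{0.97} = 1.881.
So 0.476 = μ − 1.175σ and 0.865 = μ + 1.881σ.
Subtracting: σ = (0.865 − 0.476)/(1.881 − (-1.175)) = 0.13.
Then μ = 0.476 − (-1.175)·0.13 = 0.63.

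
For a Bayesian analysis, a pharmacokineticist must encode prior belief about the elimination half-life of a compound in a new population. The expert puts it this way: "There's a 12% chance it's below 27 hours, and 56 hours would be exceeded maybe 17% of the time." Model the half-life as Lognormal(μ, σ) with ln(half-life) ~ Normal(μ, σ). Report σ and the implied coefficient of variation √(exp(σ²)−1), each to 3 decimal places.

σ ≈ 0.343, CV ≈ 0.353

If T ~ Lognormal(μ,σ) then ln T ~ Normal(μ,σ), so the p-quantile of ln T is μ + z_p·σ.
ln(27) = 3.296 and ln(56) = 4.025; z_{0.12} = -1.175, z_{0.83} = 0.9542.
σ = (4.025 − 3.296)/(0.9542 − (-1.175)) = 0.343.
μ = 3.296 − (-1.175)·0.343 = 3.698.
CV = √(exp(σ²)−1) = √(exp(0.1174)−1) = 0.353.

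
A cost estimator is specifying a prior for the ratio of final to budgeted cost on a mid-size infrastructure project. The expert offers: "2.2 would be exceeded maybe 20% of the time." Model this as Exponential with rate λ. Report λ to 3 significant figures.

P(T > 2.2) = e^(−λ·2.2) = 0.2, so λ = −ln(0.2)/2.2 = 0.732.

λ ≈ 0.732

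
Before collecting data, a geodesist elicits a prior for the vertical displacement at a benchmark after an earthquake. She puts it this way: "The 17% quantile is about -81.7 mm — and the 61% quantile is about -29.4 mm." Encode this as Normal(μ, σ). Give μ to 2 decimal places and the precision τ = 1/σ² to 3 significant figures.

μ = -41.24, τ = 0.000556

The p-quantile of Normal(μ,σ) is μ + z_p·σ, with z_{0.17} = -0.9542 and z_{0.61} = 0.2793.
Eliminate σ: μ = (z₂·x₁ − z₁·x₂)/(z₂ − z₁) = (0.2793·-81.7 − (-0.9542)·-29.4)/1.233 = -41.24.
Then σ = (x₂ − x₁)/(z₂ − z₁) = (-29.4 − -81.7)/1.233 = 42.40.
Precision τ = 1/σ² = 1/42.4² = 0.000556.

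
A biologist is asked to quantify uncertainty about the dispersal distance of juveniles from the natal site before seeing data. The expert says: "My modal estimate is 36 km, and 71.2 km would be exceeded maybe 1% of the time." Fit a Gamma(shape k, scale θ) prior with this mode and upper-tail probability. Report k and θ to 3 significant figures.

k ≈ 11.6, θ ≈ 3.4

Gamma(k,θ) with k>1 has mode (k−1)θ, so θ = 36/(k−1).
Need P(X < 71.2) = 0.99 with θ tied to k this way. Start at k = 2, θ = 36: P(X<71.2) ≈ 0.588.
Too low — raise k to concentrate. Iterating converges to k ≈ 11.6.
Then θ = 36/(11.6−1) ≈ 3.4.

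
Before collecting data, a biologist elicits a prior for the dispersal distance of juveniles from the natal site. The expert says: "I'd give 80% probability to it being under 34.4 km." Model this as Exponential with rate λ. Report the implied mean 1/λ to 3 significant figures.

mean ≈ 21.4 km

P(T < 34.4) = 1 − e^(−λ·34.4) = 0.8, so λ = −ln(1−0.8)/34.4 = −ln(0.2)/34.4 = 0.0468.
Mean = 1/λ = 21.4 km.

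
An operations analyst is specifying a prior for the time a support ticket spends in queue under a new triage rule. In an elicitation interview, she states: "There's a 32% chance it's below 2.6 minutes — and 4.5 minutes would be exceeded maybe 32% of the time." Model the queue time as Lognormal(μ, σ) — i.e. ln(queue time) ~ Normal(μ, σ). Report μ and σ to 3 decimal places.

μ ≈ 1.230, σ ≈ 0.586

If T ~ Lognormal(μ,σ) then ln T ~ Normal(μ,σ), so the p-quantile of ln T is μ + z_p·σ.
ln(2.6) = 0.9555 and ln(4.5) = 1.504; z_{0.32} = -0.4677, z_{0.68} = 0.4677.
σ = (1.504 − 0.9555)/(0.4677 − (-0.4677)) = 0.586.
μ = 0.9555 − (-0.4677)·0.586 = 1.230.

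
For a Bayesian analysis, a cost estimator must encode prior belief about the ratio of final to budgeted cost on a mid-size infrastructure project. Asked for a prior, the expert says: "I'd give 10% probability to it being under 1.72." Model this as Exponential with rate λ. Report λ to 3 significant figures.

λ ≈ 0.0613

P(T < 1.72) = 1 − e^(−λ·1.72) = 0.1, so λ = −ln(1−0.1)/1.72 = −ln(0.9)/1.72 = 0.0613.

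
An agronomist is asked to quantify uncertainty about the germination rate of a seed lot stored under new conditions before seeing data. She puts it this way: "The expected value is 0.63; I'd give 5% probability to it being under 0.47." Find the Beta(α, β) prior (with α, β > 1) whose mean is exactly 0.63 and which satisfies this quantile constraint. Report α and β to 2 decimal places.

α ≈ 16.13, β ≈ 9.47

With mean 0.63 fixed, write α = 0.63s, β = 0.37s where s = α+β.
Need P(θ < 0.47) = 0.05 under Beta(0.63s, 0.37s). Normal approximation: (q−m)/√(m(1−m)/s) ≈ z_{0.05} = -1.64, so s ≈ 0.63·0.37·(-1.64)²/(0.47−0.63)² = 24.6.
At s = 24.6: P(θ<0.47) ≈ 0.053. Adjusting to match 0.05 gives s ≈ 25.60.
So α = 0.63·25.60 ≈ 16.13, β = 0.37·25.60 ≈ 9.47.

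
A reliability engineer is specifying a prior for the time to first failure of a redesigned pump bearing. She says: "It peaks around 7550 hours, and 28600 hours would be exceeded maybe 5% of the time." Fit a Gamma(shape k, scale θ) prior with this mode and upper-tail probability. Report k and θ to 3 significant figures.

k ≈ 2.43, θ ≈ 5260

Gamma(k,θ) with k>1 has mode (k−1)θ, so θ = 7550/(k−1).
Need P(X < 28600) = 0.95 with θ tied to k this way. Start at k = 2, θ = 7550: P(X<28600) ≈ 0.892.
Too low — raise k to concentrate. Iterating converges to k ≈ 2.43.
Then θ = 7550/(2.43−1) ≈ 5260.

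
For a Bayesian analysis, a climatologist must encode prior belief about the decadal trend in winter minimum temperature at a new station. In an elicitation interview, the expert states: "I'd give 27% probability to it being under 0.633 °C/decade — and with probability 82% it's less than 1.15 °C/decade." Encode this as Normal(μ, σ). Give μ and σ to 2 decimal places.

For Normal(μ,σ), the p-quantile is μ + z_p·σ. Here z_{0.27} = -0.6128, z_{0.82} = 0.9154.
So 0.633 = μ − 0.6128σ and 1.15 = μ + 0.9154σ.
Subtracting: σ = (1.15 − 0.633)/(0.9154 − (-0.6128)) = 0.34.
Then μ = 0.633 − (-0.6128)·0.34 = 0.84.

μ = 0.84, σ = 0.34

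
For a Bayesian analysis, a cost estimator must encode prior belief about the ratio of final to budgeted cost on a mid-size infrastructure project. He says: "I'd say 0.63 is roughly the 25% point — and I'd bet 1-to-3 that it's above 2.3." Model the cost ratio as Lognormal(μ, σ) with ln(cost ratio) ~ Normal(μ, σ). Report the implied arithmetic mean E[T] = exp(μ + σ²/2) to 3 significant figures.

If T ~ Lognormal(μ,σ) then ln T ~ Normal(μ,σ), so the p-quantile of ln T is μ + z_p·σ.
ln(0.63) = -0.462 and ln(2.3) = 0.8329; z_{0.25} = -0.6745, z_{0.75} = 0.6745.
σ = (0.8329 − -0.462)/(0.6745 − (-0.6745)) = 0.960.
μ = -0.462 − (-0.6745)·0.960 = 0.185.
E[T] = exp(μ + σ²/2) = exp(0.185 + 0.4607) = 1.91.

E[T] ≈ 1.91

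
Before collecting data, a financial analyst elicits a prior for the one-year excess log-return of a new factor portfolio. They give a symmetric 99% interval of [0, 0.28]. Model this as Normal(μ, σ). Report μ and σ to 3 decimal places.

μ = 0.140, σ = 0.054

A symmetric 99% interval runs μ ± z·σ with z = 2.576.
Half-width = 0.14, so σ = 0.14/2.576 = 0.054.
μ is the interval midpoint, 0.140.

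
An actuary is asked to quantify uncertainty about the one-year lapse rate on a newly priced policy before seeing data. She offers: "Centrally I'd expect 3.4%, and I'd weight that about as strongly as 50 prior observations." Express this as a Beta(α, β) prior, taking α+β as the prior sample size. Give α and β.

Under the effective-sample-size interpretation, Beta(α, β) has prior mean α/(α+β) and prior sample size α+β.
So α+β = 50 and α/(α+β) = 0.034, giving α = 0.034·50 = 1.7 and β = 50 − 1.7 = 48.3.

α = 1.7, β = 48.3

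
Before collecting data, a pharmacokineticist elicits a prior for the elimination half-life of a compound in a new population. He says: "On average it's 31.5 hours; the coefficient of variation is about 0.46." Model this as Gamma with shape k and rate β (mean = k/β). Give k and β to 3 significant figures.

k ≈ 4.73, β ≈ 0.15

For Gamma(k, rate β): mean = k/β, variance = k/β², so CV = 1/√k.
CV = 0.46, hence k = 1/CV² = 4.73.
Then β = k/mean = 4.73/31.5 = 0.15.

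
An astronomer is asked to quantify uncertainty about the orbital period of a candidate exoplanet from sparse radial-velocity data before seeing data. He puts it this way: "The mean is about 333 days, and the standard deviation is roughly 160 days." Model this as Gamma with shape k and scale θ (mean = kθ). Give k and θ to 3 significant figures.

For Gamma(k, scale θ): mean = kθ, variance = kθ², so CV = 1/√k.
CV = SD/mean = 160/333 = 0.4805, hence k = 1/CV² = 4.33.
Then θ = mean/k = 333/4.33 = 76.9.

k ≈ 4.33, θ ≈ 76.9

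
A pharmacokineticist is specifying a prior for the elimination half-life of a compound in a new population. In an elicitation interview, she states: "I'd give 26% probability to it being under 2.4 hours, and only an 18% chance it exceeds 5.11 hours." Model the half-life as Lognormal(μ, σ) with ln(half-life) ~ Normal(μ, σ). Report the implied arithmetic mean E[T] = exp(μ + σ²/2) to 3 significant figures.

E[T] ≈ 3.69 hours

If T ~ Lognormal(μ,σ) then ln T ~ Normal(μ,σ), so the p-quantile of ln T is μ + z_p·σ.
ln(2.4) = 0.8755 and ln(5.11) = 1.631; z_{0.26} = -0.6433, z_{0.82} = 0.9154.
σ = (1.631 − 0.8755)/(0.9154 − (-0.6433)) = 0.485.
μ = 0.8755 − (-0.6433)·0.485 = 1.187.
E[T] = exp(μ + σ²/2) = exp(1.187 + 0.1175) = 3.69 hours.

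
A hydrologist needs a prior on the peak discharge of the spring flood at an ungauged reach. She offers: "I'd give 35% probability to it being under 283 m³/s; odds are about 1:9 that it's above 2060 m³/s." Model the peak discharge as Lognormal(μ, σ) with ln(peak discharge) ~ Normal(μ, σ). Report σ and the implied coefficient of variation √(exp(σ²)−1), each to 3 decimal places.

σ ≈ 1.191, CV ≈ 1.769

If T ~ Lognormal(μ,σ) then ln T ~ Normal(μ,σ), so the p-quantile of ln T is μ + z_p·σ.
ln(283) = 5.645 and ln(2060) = 7.63; z_{0.35} = -0.3853, z_{0.9} = 1.282.
σ = (7.63 − 5.645)/(1.282 − (-0.3853)) = 1.191.
μ = 5.645 − (-0.3853)·1.191 = 6.104.
CV = √(exp(σ²)−1) = √(exp(1.4182)−1) = 1.769.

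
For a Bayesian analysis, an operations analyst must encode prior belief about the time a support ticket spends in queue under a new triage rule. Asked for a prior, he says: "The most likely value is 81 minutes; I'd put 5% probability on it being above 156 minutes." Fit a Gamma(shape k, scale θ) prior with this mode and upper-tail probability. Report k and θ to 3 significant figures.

Gamma(k,θ) with k>1 has mode (k−1)θ, so θ = 81/(k−1).
Need P(X < 156) = 0.95 with θ tied to k this way. Start at k = 2, θ = 81: P(X<156) ≈ 0.574.
Too low — raise k to concentrate. Iterating converges to k ≈ 7.47.
Then θ = 81/(7.47−1) ≈ 12.5.

k ≈ 7.47, θ ≈ 12.5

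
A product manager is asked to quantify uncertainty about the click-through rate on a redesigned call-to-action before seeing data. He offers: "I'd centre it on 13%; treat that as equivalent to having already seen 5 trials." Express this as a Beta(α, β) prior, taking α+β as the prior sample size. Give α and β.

α = 0.65, β = 4.35

Under the effective-sample-size interpretation, Beta(α, β) has prior mean α/(α+β) and prior sample size α+β.
So α+β = 5 and α/(α+β) = 0.13, giving α = 0.13·5 = 0.65 and β = 5 − 0.65 = 4.35.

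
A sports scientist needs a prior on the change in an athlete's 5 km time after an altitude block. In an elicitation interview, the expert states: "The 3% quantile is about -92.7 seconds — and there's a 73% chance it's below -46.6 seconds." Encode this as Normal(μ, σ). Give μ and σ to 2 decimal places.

The p-quantile of Normal(μ,σ) is μ + z_p·σ, with z_{0.03} = -1.881 and z_{0.73} = 0.6128.
Eliminate σ: μ = (z₂·x₁ − z₁·x₂)/(z₂ − z₁) = (0.6128·-92.7 − (-1.881)·-46.6)/2.494 = -57.93.
Then σ = (x₂ − x₁)/(z₂ − z₁) = (-46.6 − -92.7)/2.494 = 18.49.

μ = -57.93, σ = 18.49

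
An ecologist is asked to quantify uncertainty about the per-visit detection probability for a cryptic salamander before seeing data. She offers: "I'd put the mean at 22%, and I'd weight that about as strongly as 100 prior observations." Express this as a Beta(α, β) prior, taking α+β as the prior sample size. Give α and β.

Under the effective-sample-size interpretation, Beta(α, β) has prior mean α/(α+β) and prior sample size α+β.
So α+β = 100 and α/(α+β) = 0.22, giving α = 0.22·100 = 22 and β = 100 − 22 = 78.

α = 22, β = 78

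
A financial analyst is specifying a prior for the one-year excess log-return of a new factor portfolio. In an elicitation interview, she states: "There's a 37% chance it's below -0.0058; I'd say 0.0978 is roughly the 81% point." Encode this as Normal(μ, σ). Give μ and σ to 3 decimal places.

μ = 0.023, σ = 0.086

For Normal(μ,σ), the p-quantile is μ + z_p·σ. Here z_{0.37} = -0.3319, z_{0.81} = 0.8779.
So -0.0058 = μ − 0.3319σ and 0.0978 = μ + 0.8779σ.
Subtracting: σ = (0.0978 − -0.0058)/(0.8779 − (-0.3319)) = 0.086.
Then μ = -0.0058 − (-0.3319)·0.086 = 0.023.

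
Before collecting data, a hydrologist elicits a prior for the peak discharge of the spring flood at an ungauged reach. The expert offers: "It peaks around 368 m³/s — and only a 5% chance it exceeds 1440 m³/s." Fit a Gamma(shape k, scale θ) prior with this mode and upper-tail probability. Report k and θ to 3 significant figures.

k ≈ 2.36, θ ≈ 271

Gamma(k,θ) with k>1 has mode (k−1)θ, so θ = 368/(k−1).
Need P(X < 1440) = 0.95 with θ tied to k this way. Start at k = 2, θ = 368: P(X<1440) ≈ 0.902.
Too low — raise k to concentrate. Iterating converges to k ≈ 2.36.
Then θ = 368/(2.36−1) ≈ 271.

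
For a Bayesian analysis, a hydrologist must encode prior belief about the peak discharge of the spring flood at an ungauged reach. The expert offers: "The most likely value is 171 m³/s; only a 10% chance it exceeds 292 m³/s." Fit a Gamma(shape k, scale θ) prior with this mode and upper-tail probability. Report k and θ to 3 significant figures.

Gamma(k,θ) with k>1 has mode (k−1)θ, so θ = 171/(k−1).
Need P(X < 292) = 0.9 with θ tied to k this way. Start at k = 2, θ = 171: P(X<292) ≈ 0.509.
Too low — raise k to concentrate. Iterating converges to k ≈ 7.62.
Then θ = 171/(7.62−1) ≈ 25.8.

k ≈ 7.62, θ ≈ 25.8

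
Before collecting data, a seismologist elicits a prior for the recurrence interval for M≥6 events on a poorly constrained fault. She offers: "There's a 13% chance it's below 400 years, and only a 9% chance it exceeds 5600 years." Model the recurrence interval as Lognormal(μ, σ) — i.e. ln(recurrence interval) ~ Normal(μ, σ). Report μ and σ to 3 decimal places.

If T ~ Lognormal(μ,σ) then ln T ~ Normal(μ,σ), so the p-quantile of ln T is μ + z_p·σ.
ln(400) = 5.991 and ln(5600) = 8.631; z_{0.13} = -1.126, z_{0.91} = 1.341.
σ = (8.631 − 5.991)/(1.341 − (-1.126)) = 1.070.
μ = 5.991 − (-1.126)·1.070 = 7.196.

μ ≈ 7.196, σ ≈ 1.070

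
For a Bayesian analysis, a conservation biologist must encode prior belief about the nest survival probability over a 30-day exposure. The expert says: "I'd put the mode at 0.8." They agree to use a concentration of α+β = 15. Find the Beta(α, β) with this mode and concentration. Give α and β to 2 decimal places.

For α,β > 1 the Beta mode is (α−1)/(α+β−2). With α+β = 15, the mode is (α−1)/13.
Set (α−1)/13 = 0.8 → α = 1 + 0.8·13 = 11.40.
β = 15 − α = 3.60.

α = 11.40, β = 3.60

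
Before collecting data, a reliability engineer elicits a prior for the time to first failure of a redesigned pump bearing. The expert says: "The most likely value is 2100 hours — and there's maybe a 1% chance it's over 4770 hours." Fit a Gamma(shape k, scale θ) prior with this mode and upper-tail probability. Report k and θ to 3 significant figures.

k ≈ 8.12, θ ≈ 295

Gamma(k,θ) with k>1 has mode (k−1)θ, so θ = 2100/(k−1).
Need P(X < 4770) = 0.99 with θ tied to k this way. Start at k = 2, θ = 2100: P(X<4770) ≈ 0.663.
Too low — raise k to concentrate. Iterating converges to k ≈ 8.12.
Then θ = 2100/(8.12−1) ≈ 295.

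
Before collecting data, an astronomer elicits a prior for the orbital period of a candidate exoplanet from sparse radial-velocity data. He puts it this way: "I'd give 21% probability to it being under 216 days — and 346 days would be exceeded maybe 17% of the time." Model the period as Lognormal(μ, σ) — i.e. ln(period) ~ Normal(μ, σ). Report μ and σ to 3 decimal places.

μ ≈ 5.591, σ ≈ 0.268

If T ~ Lognormal(μ,σ) then ln T ~ Normal(μ,σ), so the p-quantile of ln T is μ + z_p·σ.
ln(216) = 5.375 and ln(346) = 5.846; z_{0.21} = -0.8064, z_{0.83} = 0.9542.
σ = (5.846 − 5.375)/(0.9542 − (-0.8064)) = 0.268.
μ = 5.375 − (-0.8064)·0.268 = 5.591.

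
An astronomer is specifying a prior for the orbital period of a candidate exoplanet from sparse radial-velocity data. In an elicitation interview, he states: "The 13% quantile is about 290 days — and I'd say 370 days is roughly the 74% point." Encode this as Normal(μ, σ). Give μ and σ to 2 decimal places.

μ = 340.92, σ = 45.20

The p-quantile of Normal(μ,σ) is μ + z_p·σ, with z_{0.13} = -1.126 and z_{0.74} = 0.6433.
Eliminate σ: μ = (z₂·x₁ − z₁·x₂)/(z₂ − z₁) = (0.6433·290 − (-1.126)·370)/1.77 = 340.92.
Then σ = (x₂ − x₁)/(z₂ − z₁) = (370 − 290)/1.77 = 45.20.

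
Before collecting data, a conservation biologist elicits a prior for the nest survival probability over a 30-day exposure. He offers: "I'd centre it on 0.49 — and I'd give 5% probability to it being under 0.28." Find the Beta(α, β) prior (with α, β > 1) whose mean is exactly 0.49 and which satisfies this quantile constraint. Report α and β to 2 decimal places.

α ≈ 7.01, β ≈ 7.29

With mean 0.49 fixed, write α = 0.49s, β = 0.51s where s = α+β.
Need P(θ < 0.28) = 0.05 under Beta(0.49s, 0.51s). Normal approximation: (q−m)/√(m(1−m)/s) ≈ z_{0.05} = -1.64, so s ≈ 0.49·0.51·(-1.64)²/(0.28−0.49)² = 15.3.
At s = 15.3: P(θ<0.28) ≈ 0.044. Adjusting to match 0.05 gives s ≈ 14.30.
So α = 0.49·14.30 ≈ 7.01, β = 0.51·14.30 ≈ 7.29.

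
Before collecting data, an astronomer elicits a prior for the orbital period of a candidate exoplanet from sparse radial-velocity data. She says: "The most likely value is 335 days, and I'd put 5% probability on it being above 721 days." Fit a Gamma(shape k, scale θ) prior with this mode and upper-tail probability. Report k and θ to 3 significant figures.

k ≈ 5.69, θ ≈ 71.4

Gamma(k,θ) with k>1 has mode (k−1)θ, so θ = 335/(k−1).
Need P(X < 721) = 0.95 with θ tied to k this way. Start at k = 2, θ = 335: P(X<721) ≈ 0.634.
Too low — raise k to concentrate. Iterating converges to k ≈ 5.69.
Then θ = 335/(5.69−1) ≈ 71.4.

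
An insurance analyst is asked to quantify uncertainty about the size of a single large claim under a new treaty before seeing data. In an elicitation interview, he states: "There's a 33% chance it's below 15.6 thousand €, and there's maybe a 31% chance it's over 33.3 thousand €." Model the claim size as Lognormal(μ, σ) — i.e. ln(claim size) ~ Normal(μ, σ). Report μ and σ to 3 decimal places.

If T ~ Lognormal(μ,σ) then ln T ~ Normal(μ,σ), so the p-quantile of ln T is μ + z_p·σ.
ln(15.6) = 2.747 and ln(33.3) = 3.506; z_{0.33} = -0.4399, z_{0.69} = 0.4959.
σ = (3.506 − 2.747)/(0.4959 − (-0.4399)) = 0.810.
μ = 2.747 − (-0.4399)·0.810 = 3.104.

μ ≈ 3.104, σ ≈ 0.810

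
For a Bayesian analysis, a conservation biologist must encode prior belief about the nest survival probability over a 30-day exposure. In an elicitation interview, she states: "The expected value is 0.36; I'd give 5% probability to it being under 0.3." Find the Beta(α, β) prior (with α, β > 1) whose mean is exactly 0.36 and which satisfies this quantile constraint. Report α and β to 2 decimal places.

α ≈ 60.06, β ≈ 106.76

With mean 0.36 fixed, write α = 0.36s, β = 0.64s where s = α+β.
Need P(θ < 0.3) = 0.05 under Beta(0.36s, 0.64s). Normal approximation: (q−m)/√(m(1−m)/s) ≈ z_{0.05} = -1.64, so s ≈ 0.36·0.64·(-1.64)²/(0.3−0.36)² = 173.2.
At s = 173.2: P(θ<0.3) ≈ 0.047. Adjusting to match 0.05 gives s ≈ 166.82.
So α = 0.36·166.82 ≈ 60.06, β = 0.64·166.82 ≈ 106.76.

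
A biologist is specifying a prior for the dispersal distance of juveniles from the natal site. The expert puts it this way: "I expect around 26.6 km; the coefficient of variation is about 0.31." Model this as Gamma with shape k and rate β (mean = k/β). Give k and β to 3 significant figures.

k ≈ 10.4, β ≈ 0.391

For Gamma(k, rate β): mean = k/β, variance = k/β², so CV = 1/√k.
CV = 0.31, hence k = 1/CV² = 10.4.
Then β = k/mean = 10.4/26.6 = 0.391.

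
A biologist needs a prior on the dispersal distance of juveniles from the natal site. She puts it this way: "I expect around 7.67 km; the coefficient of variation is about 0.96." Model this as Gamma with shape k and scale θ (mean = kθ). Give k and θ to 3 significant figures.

For Gamma(k, scale θ): mean = kθ, variance = kθ², so CV = 1/√k.
CV = 0.96, hence k = 1/CV² = 1.09.
Then θ = mean/k = 7.67/1.09 = 7.07.

k ≈ 1.09, θ ≈ 7.07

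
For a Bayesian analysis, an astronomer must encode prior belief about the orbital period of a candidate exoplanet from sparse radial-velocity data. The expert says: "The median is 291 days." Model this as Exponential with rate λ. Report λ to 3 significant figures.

λ ≈ 0.00238

Exponential median = ln 2 / λ, so λ = ln 2 / 291.0 = 0.00238.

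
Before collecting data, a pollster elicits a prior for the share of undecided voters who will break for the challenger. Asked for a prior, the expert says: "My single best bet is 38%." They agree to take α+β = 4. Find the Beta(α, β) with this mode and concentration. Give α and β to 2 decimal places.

α = 1.76, β = 2.24

For α,β > 1 the Beta mode is (α−1)/(α+β−2). With α+β = 4, the mode is (α−1)/2.
Set (α−1)/2 = 0.38 → α = 1 + 0.38·2 = 1.76.
β = 4 − α = 2.24.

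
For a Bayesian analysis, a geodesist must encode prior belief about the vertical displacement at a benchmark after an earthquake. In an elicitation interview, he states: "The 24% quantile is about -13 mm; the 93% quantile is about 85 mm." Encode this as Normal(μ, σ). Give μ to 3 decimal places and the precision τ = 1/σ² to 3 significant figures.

μ = 18.721, τ = 0.000496

The p-quantile of Normal(μ,σ) is μ + z_p·σ, with z_{0.24} = -0.7063 and z_{0.93} = 1.476.
Eliminate σ: μ = (z₂·x₁ − z₁·x₂)/(z₂ − z₁) = (1.476·-13 − (-0.7063)·85)/2.182 = 18.721.
Then σ = (x₂ − x₁)/(z₂ − z₁) = (85 − -13)/2.182 = 44.911.
Precision τ = 1/σ² = 1/44.91² = 0.000496.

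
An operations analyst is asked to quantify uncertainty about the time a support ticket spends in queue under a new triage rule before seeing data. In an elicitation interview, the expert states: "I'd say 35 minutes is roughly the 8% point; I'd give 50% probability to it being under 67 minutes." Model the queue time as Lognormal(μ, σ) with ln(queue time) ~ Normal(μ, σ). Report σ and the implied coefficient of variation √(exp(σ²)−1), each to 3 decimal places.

If T ~ Lognormal(μ,σ) then ln T ~ Normal(μ,σ), so the p-quantile of ln T is μ + z_p·σ.
ln(35) = 3.555 and ln(67) = 4.205; z_{0.08} = -1.405, z_{0.5} = 0.
σ = (4.205 − 3.555)/(0 − (-1.405)) = 0.462.
μ = 3.555 − (-1.405)·0.462 = 4.205.
CV = √(exp(σ²)−1) = √(exp(0.2136)−1) = 0.488.

σ ≈ 0.462, CV ≈ 0.488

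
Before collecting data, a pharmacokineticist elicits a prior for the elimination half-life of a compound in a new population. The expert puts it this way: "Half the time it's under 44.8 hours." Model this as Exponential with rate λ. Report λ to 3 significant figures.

Exponential median = ln 2 / λ, so λ = ln 2 / 44.8 = 0.0155.

λ ≈ 0.0155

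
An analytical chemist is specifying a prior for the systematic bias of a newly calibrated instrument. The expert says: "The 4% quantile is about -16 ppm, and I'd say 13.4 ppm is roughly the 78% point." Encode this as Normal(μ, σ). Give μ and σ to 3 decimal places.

μ = 4.401, σ = 11.653

The p-quantile of Normal(μ,σ) is μ + z_p·σ, with z_{0.04} = -1.751 and z_{0.78} = 0.7722.
Eliminate σ: μ = (z₂·x₁ − z₁·x₂)/(z₂ − z₁) = (0.7722·-16 − (-1.751)·13.4)/2.523 = 4.401.
Then σ = (x₂ − x₁)/(z₂ − z₁) = (13.4 − -16)/2.523 = 11.653.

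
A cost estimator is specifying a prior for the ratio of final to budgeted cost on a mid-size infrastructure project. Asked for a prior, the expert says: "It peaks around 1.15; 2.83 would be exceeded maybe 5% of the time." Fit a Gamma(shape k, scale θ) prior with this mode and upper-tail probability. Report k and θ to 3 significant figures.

k ≈ 4.35, θ ≈ 0.343

Gamma(k,θ) with k>1 has mode (k−1)θ, so θ = 1.15/(k−1).
Need P(X < 2.83) = 0.95 with θ tied to k this way. Start at k = 2, θ = 1.15: P(X<2.83) ≈ 0.705.
Too low — raise k to concentrate. Iterating converges to k ≈ 4.35.
Then θ = 1.15/(4.35−1) ≈ 0.343.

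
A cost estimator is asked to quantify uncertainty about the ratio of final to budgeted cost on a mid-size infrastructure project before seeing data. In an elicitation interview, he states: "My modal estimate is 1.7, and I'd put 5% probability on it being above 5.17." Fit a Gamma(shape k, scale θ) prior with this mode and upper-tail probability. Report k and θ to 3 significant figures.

Gamma(k,θ) with k>1 has mode (k−1)θ, so θ = 1.7/(k−1).
Need P(X < 5.17) = 0.95 with θ tied to k this way. Start at k = 2, θ = 1.7: P(X<5.17) ≈ 0.807.
Too low — raise k to concentrate. Iterating converges to k ≈ 3.14.
Then θ = 1.7/(3.14−1) ≈ 0.795.

k ≈ 3.14, θ ≈ 0.795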